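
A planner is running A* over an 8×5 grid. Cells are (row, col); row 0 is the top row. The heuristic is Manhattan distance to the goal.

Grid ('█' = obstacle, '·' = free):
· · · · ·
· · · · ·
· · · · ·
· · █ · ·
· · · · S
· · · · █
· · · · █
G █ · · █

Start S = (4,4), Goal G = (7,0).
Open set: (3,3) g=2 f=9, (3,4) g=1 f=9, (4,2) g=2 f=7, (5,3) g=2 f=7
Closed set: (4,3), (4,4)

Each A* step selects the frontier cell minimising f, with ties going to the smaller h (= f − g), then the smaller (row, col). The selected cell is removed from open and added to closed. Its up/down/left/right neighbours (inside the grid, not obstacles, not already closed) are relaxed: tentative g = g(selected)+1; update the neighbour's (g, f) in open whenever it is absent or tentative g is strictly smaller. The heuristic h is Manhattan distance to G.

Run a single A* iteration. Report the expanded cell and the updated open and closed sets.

step 1: expand (4,2) (f=7, h=5) → closed; open now [(3,3) g=2 f=9, (3,4) g=1 f=9, (4,1) g=3 f=7, (5,2) g=3 f=7, (5,3) g=2 f=7]

expanded=(4,2); open=[(3,3) g=2 f=9, (3,4) g=1 f=9, (4,1) g=3 f=7, (5,2) g=3 f=7, (5,3) g=2 f=7]; closed=[(4,2), (4,3), (4,4)]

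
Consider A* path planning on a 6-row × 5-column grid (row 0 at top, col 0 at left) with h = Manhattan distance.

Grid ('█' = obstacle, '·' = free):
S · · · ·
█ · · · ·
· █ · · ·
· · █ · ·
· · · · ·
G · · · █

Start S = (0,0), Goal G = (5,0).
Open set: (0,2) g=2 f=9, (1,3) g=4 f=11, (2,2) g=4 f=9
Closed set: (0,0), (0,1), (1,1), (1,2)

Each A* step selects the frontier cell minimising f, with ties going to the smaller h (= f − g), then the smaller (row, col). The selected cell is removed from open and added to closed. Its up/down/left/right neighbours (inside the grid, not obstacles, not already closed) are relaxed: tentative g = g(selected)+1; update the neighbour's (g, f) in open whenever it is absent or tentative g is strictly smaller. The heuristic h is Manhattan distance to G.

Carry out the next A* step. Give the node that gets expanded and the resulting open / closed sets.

step 1: expand (2,2) (f=9, h=5) → closed; open now [(0,2) g=2 f=9, (1,3) g=4 f=11, (2,3) g=5 f=11]

expanded=(2,2); open=[(0,2) g=2 f=9, (1,3) g=4 f=11, (2,3) g=5 f=11]; closed=[(0,0), (0,1), (1,1), (1,2), (2,2)]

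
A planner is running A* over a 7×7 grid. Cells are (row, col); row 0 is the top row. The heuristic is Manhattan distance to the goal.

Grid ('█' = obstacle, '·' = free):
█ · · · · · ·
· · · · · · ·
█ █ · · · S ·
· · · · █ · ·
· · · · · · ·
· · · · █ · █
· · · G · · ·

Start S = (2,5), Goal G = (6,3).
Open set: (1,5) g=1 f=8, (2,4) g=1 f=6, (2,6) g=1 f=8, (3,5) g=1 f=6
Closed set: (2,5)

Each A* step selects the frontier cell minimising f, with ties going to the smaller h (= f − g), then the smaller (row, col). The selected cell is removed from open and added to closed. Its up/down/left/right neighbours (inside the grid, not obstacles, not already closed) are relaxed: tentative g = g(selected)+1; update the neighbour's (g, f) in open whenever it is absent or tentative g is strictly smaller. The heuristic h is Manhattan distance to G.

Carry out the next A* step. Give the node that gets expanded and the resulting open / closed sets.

step 1: expand (2,4) (f=6, h=5) → closed; open now [(1,4) g=2 f=8, (1,5) g=1 f=8, (2,3) g=2 f=6, (2,6) g=1 f=8, (3,5) g=1 f=6]

expanded=(2,4); open=[(1,4) g=2 f=8, (1,5) g=1 f=8, (2,3) g=2 f=6, (2,6) g=1 f=8, (3,5) g=1 f=6]; closed=[(2,4), (2,5)]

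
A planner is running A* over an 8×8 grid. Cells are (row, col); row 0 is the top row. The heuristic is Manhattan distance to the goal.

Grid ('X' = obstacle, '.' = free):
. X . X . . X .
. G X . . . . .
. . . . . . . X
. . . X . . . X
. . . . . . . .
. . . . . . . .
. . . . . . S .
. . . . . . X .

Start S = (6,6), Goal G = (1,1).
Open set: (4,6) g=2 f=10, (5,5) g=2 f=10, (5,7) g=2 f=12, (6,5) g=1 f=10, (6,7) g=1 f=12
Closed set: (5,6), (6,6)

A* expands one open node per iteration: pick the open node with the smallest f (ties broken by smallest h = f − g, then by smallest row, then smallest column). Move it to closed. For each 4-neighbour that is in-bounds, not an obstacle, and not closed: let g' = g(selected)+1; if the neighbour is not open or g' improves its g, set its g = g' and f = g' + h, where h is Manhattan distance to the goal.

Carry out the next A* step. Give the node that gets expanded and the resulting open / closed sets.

expanded=(4,6); open=[(3,6) g=3 f=10, (4,5) g=3 f=10, (4,7) g=3 f=12, (5,5) g=2 f=10, (5,7) g=2 f=12, (6,5) g=1 f=10, (6,7) g=1 f=12]; closed=[(4,6), (5,6), (6,6)]

step 1: expand (4,6) (f=10, h=8) → closed; open now [(3,6) g=3 f=10, (4,5) g=3 f=10, (4,7) g=3 f=12, (5,5) g=2 f=10, (5,7) g=2 f=12, (6,5) g=1 f=10, (6,7) g=1 f=12]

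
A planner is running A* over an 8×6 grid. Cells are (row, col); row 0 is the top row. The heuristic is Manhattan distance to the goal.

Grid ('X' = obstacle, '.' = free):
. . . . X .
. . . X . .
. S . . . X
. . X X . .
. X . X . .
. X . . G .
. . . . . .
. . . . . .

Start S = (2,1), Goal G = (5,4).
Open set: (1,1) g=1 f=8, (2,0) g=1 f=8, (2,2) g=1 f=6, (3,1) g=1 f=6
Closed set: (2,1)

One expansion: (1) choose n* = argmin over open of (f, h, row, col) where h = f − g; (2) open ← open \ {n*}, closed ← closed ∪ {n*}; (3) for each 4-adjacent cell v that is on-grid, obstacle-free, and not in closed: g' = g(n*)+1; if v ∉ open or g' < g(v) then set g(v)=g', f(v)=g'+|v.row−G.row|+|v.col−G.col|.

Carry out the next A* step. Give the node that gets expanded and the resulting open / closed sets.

expanded=(2,2); open=[(1,1) g=1 f=8, (1,2) g=2 f=8, (2,0) g=1 f=8, (2,3) g=2 f=6, (3,1) g=1 f=6]; closed=[(2,1), (2,2)]

step 1: expand (2,2) (f=6, h=5) → closed; open now [(1,1) g=1 f=8, (1,2) g=2 f=8, (2,0) g=1 f=8, (2,3) g=2 f=6, (3,1) g=1 f=6]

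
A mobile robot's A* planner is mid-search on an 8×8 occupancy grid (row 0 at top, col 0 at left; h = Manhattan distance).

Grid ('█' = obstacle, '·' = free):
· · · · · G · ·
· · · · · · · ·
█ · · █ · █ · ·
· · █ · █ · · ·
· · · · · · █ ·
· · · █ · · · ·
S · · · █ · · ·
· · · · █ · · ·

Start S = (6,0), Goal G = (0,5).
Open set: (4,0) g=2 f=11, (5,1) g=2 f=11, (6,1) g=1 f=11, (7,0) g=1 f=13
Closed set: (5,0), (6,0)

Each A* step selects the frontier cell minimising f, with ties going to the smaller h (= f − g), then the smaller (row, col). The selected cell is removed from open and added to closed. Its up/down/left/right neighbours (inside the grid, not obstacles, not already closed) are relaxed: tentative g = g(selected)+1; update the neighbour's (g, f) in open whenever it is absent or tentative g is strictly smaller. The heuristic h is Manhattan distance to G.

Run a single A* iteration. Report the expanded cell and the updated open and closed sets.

step 1: expand (4,0) (f=11, h=9) → closed; open now [(3,0) g=3 f=11, (4,1) g=3 f=11, (5,1) g=2 f=11, (6,1) g=1 f=11, (7,0) g=1 f=13]

expanded=(4,0); open=[(3,0) g=3 f=11, (4,1) g=3 f=11, (5,1) g=2 f=11, (6,1) g=1 f=11, (7,0) g=1 f=13]; closed=[(4,0), (5,0), (6,0)]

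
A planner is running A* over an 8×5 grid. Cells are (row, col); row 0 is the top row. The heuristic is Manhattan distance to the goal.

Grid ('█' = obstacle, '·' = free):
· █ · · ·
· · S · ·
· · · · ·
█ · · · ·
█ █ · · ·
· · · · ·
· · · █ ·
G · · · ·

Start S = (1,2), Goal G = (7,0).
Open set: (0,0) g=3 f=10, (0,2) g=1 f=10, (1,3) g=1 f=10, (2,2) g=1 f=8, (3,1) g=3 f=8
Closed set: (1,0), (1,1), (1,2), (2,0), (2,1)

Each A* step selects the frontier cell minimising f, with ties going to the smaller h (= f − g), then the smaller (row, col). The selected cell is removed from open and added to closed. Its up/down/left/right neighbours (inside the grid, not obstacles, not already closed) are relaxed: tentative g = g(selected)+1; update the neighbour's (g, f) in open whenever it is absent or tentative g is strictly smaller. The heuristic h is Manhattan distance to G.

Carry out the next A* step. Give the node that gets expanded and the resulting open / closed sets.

step 1: expand (3,1) (f=8, h=5) → closed; open now [(0,0) g=3 f=10, (0,2) g=1 f=10, (1,3) g=1 f=10, (2,2) g=1 f=8, (3,2) g=4 f=10]

expanded=(3,1); open=[(0,0) g=3 f=10, (0,2) g=1 f=10, (1,3) g=1 f=10, (2,2) g=1 f=8, (3,2) g=4 f=10]; closed=[(1,0), (1,1), (1,2), (2,0), (2,1), (3,1)]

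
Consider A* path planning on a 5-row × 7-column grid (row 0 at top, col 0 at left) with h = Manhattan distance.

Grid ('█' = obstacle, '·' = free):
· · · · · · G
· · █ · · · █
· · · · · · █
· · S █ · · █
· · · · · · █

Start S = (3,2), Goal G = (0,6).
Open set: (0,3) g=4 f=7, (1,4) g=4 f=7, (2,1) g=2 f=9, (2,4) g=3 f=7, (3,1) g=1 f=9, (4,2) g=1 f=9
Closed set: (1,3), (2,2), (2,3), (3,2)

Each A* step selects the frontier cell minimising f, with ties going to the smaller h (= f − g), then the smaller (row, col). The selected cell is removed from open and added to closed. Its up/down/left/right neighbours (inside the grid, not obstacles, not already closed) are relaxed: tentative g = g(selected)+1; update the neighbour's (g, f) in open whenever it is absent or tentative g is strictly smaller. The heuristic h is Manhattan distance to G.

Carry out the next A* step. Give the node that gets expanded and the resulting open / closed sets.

expanded=(0,3); open=[(0,2) g=5 f=9, (0,4) g=5 f=7, (1,4) g=4 f=7, (2,1) g=2 f=9, (2,4) g=3 f=7, (3,1) g=1 f=9, (4,2) g=1 f=9]; closed=[(0,3), (1,3), (2,2), (2,3), (3,2)]

step 1: expand (0,3) (f=7, h=3) → closed; open now [(0,2) g=5 f=9, (0,4) g=5 f=7, (1,4) g=4 f=7, (2,1) g=2 f=9, (2,4) g=3 f=7, (3,1) g=1 f=9, (4,2) g=1 f=9]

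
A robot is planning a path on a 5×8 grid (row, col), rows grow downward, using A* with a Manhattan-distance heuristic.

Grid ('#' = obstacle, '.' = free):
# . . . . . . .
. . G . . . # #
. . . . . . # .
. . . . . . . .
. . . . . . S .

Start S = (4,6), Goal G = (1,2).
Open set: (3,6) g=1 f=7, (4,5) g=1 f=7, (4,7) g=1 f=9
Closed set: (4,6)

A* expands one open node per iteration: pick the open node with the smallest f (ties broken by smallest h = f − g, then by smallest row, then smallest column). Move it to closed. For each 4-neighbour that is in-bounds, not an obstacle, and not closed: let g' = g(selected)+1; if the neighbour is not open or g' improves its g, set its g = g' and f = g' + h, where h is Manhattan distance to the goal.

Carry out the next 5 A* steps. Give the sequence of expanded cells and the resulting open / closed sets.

order=[(3,6) → (3,5) → (2,5) → (1,5) → (1,4)]; open=[(0,4) g=6 f=9, (0,5) g=5 f=9, (1,3) g=6 f=7, (2,4) g=4 f=7, (3,4) g=3 f=7, (3,7) g=2 f=9, (4,5) g=1 f=7, (4,7) g=1 f=9]; closed=[(1,4), (1,5), (2,5), (3,5), (3,6), (4,6)]

step 1: expand (3,6) (f=7, h=6) → closed; open now [(3,5) g=2 f=7, (3,7) g=2 f=9, (4,5) g=1 f=7, (4,7) g=1 f=9]
step 2: expand (3,5) (f=7, h=5) → closed; open now [(2,5) g=3 f=7, (3,4) g=3 f=7, (3,7) g=2 f=9, (4,5) g=1 f=7, (4,7) g=1 f=9]
step 3: expand (2,5) (f=7, h=4) → closed; open now [(1,5) g=4 f=7, (2,4) g=4 f=7, (3,4) g=3 f=7, (3,7) g=2 f=9, (4,5) g=1 f=7, (4,7) g=1 f=9]
step 4: expand (1,5) (f=7, h=3) → closed; open now [(0,5) g=5 f=9, (1,4) g=5 f=7, (2,4) g=4 f=7, (3,4) g=3 f=7, (3,7) g=2 f=9, (4,5) g=1 f=7, (4,7) g=1 f=9]
step 5: expand (1,4) (f=7, h=2) → closed; open now [(0,4) g=6 f=9, (0,5) g=5 f=9, (1,3) g=6 f=7, (2,4) g=4 f=7, (3,4) g=3 f=7, (3,7) g=2 f=9, (4,5) g=1 f=7, (4,7) g=1 f=9]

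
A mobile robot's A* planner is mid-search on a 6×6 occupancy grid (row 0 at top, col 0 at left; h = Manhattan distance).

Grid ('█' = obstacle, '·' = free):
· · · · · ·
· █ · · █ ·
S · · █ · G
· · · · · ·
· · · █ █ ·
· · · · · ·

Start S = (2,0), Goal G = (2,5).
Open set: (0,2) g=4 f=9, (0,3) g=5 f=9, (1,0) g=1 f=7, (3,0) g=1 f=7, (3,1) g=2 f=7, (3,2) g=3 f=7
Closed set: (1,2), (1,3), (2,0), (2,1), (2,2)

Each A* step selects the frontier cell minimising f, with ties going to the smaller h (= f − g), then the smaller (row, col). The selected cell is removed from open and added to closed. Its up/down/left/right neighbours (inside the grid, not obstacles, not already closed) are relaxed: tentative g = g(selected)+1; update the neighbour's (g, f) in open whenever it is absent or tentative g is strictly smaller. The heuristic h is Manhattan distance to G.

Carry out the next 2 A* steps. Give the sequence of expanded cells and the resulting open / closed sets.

step 1: expand (3,2) (f=7, h=4) → closed; open now [(0,2) g=4 f=9, (0,3) g=5 f=9, (1,0) g=1 f=7, (3,0) g=1 f=7, (3,1) g=2 f=7, (3,3) g=4 f=7, (4,2) g=4 f=9]
step 2: expand (3,3) (f=7, h=3) → closed; open now [(0,2) g=4 f=9, (0,3) g=5 f=9, (1,0) g=1 f=7, (3,0) g=1 f=7, (3,1) g=2 f=7, (3,4) g=5 f=7, (4,2) g=4 f=9]

order=[(3,2) → (3,3)]; open=[(0,2) g=4 f=9, (0,3) g=5 f=9, (1,0) g=1 f=7, (3,0) g=1 f=7, (3,1) g=2 f=7, (3,4) g=5 f=7, (4,2) g=4 f=9]; closed=[(1,2), (1,3), (2,0), (2,1), (2,2), (3,2), (3,3)]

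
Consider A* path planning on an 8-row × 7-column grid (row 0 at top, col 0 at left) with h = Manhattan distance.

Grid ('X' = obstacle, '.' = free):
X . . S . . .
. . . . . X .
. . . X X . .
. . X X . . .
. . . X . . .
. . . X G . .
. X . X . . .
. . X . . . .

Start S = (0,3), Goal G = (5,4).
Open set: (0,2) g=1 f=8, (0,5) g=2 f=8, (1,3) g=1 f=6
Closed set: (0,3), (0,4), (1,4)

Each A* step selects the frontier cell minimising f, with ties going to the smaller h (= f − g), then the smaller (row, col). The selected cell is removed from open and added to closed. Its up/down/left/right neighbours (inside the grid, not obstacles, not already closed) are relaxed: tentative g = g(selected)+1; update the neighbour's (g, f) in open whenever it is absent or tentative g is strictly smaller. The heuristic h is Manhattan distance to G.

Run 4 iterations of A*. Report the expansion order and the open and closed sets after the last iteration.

step 1: expand (1,3) (f=6, h=5) → closed; open now [(0,2) g=1 f=8, (0,5) g=2 f=8, (1,2) g=2 f=8]
step 2: expand (0,5) (f=8, h=6) → closed; open now [(0,2) g=1 f=8, (0,6) g=3 f=10, (1,2) g=2 f=8]
step 3: expand (1,2) (f=8, h=6) → closed; open now [(0,2) g=1 f=8, (0,6) g=3 f=10, (1,1) g=3 f=10, (2,2) g=3 f=8]
step 4: expand (2,2) (f=8, h=5) → closed; open now [(0,2) g=1 f=8, (0,6) g=3 f=10, (1,1) g=3 f=10, (2,1) g=4 f=10]

order=[(1,3) → (0,5) → (1,2) → (2,2)]; open=[(0,2) g=1 f=8, (0,6) g=3 f=10, (1,1) g=3 f=10, (2,1) g=4 f=10]; closed=[(0,3), (0,4), (0,5), (1,2), (1,3), (1,4), (2,2)]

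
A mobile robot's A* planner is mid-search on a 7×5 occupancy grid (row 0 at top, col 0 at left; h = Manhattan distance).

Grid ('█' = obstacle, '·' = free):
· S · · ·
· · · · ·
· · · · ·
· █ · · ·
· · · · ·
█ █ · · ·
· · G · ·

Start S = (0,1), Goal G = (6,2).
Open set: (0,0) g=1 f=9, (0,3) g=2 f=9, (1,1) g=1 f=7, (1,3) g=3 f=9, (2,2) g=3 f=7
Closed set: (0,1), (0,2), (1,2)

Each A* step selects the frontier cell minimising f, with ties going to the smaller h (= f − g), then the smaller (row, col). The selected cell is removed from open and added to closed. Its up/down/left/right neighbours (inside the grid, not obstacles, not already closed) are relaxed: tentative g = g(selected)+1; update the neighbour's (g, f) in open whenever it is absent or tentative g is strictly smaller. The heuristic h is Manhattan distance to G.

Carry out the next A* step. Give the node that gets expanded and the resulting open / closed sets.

expanded=(2,2); open=[(0,0) g=1 f=9, (0,3) g=2 f=9, (1,1) g=1 f=7, (1,3) g=3 f=9, (2,1) g=4 f=9, (2,3) g=4 f=9, (3,2) g=4 f=7]; closed=[(0,1), (0,2), (1,2), (2,2)]

step 1: expand (2,2) (f=7, h=4) → closed; open now [(0,0) g=1 f=9, (0,3) g=2 f=9, (1,1) g=1 f=7, (1,3) g=3 f=9, (2,1) g=4 f=9, (2,3) g=4 f=9, (3,2) g=4 f=7]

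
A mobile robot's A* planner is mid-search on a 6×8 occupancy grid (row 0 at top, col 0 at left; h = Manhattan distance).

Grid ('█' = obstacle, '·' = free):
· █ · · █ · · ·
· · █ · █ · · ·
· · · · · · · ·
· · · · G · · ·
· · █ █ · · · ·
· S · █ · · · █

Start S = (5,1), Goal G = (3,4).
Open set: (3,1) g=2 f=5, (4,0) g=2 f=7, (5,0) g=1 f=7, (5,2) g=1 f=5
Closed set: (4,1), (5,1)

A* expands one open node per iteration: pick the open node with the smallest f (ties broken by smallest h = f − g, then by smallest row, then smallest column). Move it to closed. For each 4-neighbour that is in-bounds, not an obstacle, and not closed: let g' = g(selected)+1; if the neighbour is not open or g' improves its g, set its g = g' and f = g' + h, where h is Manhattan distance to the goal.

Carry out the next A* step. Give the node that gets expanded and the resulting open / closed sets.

step 1: expand (3,1) (f=5, h=3) → closed; open now [(2,1) g=3 f=7, (3,0) g=3 f=7, (3,2) g=3 f=5, (4,0) g=2 f=7, (5,0) g=1 f=7, (5,2) g=1 f=5]

expanded=(3,1); open=[(2,1) g=3 f=7, (3,0) g=3 f=7, (3,2) g=3 f=5, (4,0) g=2 f=7, (5,0) g=1 f=7, (5,2) g=1 f=5]; closed=[(3,1), (4,1), (5,1)]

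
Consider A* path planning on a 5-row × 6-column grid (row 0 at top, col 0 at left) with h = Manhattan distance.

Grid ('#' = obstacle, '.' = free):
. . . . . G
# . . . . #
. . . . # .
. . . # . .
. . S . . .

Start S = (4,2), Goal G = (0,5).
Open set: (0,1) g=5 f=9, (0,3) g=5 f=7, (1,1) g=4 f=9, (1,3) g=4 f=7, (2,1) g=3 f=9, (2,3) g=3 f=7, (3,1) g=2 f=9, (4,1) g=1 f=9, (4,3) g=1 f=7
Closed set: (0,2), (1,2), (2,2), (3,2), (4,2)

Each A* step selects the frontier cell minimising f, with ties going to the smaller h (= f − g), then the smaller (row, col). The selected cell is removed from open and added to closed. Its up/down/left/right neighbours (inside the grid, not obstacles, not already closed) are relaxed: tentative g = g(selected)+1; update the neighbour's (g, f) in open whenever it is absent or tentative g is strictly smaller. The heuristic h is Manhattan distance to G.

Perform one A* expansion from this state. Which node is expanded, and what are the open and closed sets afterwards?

step 1: expand (0,3) (f=7, h=2) → closed; open now [(0,1) g=5 f=9, (0,4) g=6 f=7, (1,1) g=4 f=9, (1,3) g=4 f=7, (2,1) g=3 f=9, (2,3) g=3 f=7, (3,1) g=2 f=9, (4,1) g=1 f=9, (4,3) g=1 f=7]

expanded=(0,3); open=[(0,1) g=5 f=9, (0,4) g=6 f=7, (1,1) g=4 f=9, (1,3) g=4 f=7, (2,1) g=3 f=9, (2,3) g=3 f=7, (3,1) g=2 f=9, (4,1) g=1 f=9, (4,3) g=1 f=7]; closed=[(0,2), (0,3), (1,2), (2,2), (3,2), (4,2)]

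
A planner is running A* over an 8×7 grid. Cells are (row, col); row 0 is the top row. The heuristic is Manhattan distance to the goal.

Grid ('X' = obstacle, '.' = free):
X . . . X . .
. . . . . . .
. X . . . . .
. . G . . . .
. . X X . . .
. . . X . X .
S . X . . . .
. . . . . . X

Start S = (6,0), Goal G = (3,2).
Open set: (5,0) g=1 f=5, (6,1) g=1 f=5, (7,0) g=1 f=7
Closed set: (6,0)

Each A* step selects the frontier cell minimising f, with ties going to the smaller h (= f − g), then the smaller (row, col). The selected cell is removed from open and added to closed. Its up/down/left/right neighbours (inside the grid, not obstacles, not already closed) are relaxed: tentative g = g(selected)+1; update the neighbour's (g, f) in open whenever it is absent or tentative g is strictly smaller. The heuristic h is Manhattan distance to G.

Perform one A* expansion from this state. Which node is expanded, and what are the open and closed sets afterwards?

step 1: expand (5,0) (f=5, h=4) → closed; open now [(4,0) g=2 f=5, (5,1) g=2 f=5, (6,1) g=1 f=5, (7,0) g=1 f=7]

expanded=(5,0); open=[(4,0) g=2 f=5, (5,1) g=2 f=5, (6,1) g=1 f=5, (7,0) g=1 f=7]; closed=[(5,0), (6,0)]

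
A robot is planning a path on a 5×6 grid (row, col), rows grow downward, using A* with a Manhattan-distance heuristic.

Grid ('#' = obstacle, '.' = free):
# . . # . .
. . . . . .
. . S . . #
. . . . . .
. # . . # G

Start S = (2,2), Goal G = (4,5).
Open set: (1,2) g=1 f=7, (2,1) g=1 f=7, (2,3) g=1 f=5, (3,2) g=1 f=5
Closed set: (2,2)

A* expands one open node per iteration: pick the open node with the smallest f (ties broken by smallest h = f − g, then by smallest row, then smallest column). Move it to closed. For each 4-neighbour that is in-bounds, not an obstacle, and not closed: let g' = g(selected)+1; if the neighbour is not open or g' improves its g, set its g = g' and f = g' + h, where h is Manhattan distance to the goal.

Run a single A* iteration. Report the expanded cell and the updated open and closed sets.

expanded=(2,3); open=[(1,2) g=1 f=7, (1,3) g=2 f=7, (2,1) g=1 f=7, (2,4) g=2 f=5, (3,2) g=1 f=5, (3,3) g=2 f=5]; closed=[(2,2), (2,3)]

step 1: expand (2,3) (f=5, h=4) → closed; open now [(1,2) g=1 f=7, (1,3) g=2 f=7, (2,1) g=1 f=7, (2,4) g=2 f=5, (3,2) g=1 f=5, (3,3) g=2 f=5]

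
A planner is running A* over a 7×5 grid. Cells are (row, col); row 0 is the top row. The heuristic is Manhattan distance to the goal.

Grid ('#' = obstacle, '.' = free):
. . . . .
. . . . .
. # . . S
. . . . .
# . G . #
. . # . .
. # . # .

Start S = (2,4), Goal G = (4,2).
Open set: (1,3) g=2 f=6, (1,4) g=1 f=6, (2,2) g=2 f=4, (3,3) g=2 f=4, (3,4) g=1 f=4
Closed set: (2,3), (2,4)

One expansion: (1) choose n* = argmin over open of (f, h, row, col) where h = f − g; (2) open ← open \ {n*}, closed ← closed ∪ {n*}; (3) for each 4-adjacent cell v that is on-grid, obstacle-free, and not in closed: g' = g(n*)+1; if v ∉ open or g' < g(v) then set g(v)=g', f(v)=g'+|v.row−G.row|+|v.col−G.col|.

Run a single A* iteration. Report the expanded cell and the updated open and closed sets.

step 1: expand (2,2) (f=4, h=2) → closed; open now [(1,2) g=3 f=6, (1,3) g=2 f=6, (1,4) g=1 f=6, (3,2) g=3 f=4, (3,3) g=2 f=4, (3,4) g=1 f=4]

expanded=(2,2); open=[(1,2) g=3 f=6, (1,3) g=2 f=6, (1,4) g=1 f=6, (3,2) g=3 f=4, (3,3) g=2 f=4, (3,4) g=1 f=4]; closed=[(2,2), (2,3), (2,4)]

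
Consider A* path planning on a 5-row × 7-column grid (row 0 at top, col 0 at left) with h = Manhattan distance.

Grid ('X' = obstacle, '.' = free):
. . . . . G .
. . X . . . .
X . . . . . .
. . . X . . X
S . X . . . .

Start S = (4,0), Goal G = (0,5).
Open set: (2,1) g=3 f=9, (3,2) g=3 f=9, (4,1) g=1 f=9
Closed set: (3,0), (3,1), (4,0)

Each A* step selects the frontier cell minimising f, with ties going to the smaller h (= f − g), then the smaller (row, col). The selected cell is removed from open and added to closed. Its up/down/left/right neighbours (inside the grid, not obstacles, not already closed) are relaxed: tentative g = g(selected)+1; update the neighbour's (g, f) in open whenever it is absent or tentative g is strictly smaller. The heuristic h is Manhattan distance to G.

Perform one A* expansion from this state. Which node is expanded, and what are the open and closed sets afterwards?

expanded=(2,1); open=[(1,1) g=4 f=9, (2,2) g=4 f=9, (3,2) g=3 f=9, (4,1) g=1 f=9]; closed=[(2,1), (3,0), (3,1), (4,0)]

step 1: expand (2,1) (f=9, h=6) → closed; open now [(1,1) g=4 f=9, (2,2) g=4 f=9, (3,2) g=3 f=9, (4,1) g=1 f=9]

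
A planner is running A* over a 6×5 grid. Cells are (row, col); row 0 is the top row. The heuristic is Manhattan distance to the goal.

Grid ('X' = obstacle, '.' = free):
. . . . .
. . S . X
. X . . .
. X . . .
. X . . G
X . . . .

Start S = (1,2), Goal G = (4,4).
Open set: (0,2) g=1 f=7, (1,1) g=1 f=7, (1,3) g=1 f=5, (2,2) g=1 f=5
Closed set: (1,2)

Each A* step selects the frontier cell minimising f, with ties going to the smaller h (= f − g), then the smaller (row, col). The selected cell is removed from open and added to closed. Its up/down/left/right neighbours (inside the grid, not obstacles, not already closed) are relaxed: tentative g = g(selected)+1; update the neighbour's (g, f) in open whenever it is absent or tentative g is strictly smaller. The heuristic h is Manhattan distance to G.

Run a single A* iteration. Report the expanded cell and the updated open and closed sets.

step 1: expand (1,3) (f=5, h=4) → closed; open now [(0,2) g=1 f=7, (0,3) g=2 f=7, (1,1) g=1 f=7, (2,2) g=1 f=5, (2,3) g=2 f=5]

expanded=(1,3); open=[(0,2) g=1 f=7, (0,3) g=2 f=7, (1,1) g=1 f=7, (2,2) g=1 f=5, (2,3) g=2 f=5]; closed=[(1,2), (1,3)]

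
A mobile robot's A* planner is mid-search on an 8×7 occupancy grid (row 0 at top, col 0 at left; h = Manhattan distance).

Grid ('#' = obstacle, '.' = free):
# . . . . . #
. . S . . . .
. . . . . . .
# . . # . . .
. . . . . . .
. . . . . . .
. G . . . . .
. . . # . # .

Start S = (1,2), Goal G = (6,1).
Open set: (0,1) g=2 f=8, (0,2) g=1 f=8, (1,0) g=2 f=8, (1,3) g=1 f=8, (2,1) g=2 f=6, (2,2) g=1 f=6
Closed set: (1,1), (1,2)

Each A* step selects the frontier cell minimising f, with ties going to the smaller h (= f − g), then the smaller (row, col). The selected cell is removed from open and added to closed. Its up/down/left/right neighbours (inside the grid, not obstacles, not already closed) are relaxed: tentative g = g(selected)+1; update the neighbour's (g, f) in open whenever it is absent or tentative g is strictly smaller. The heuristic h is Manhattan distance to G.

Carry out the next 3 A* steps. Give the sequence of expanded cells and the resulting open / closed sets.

step 1: expand (2,1) (f=6, h=4) → closed; open now [(0,1) g=2 f=8, (0,2) g=1 f=8, (1,0) g=2 f=8, (1,3) g=1 f=8, (2,0) g=3 f=8, (2,2) g=1 f=6, (3,1) g=3 f=6]
step 2: expand (3,1) (f=6, h=3) → closed; open now [(0,1) g=2 f=8, (0,2) g=1 f=8, (1,0) g=2 f=8, (1,3) g=1 f=8, (2,0) g=3 f=8, (2,2) g=1 f=6, (3,2) g=4 f=8, (4,1) g=4 f=6]
step 3: expand (4,1) (f=6, h=2) → closed; open now [(0,1) g=2 f=8, (0,2) g=1 f=8, (1,0) g=2 f=8, (1,3) g=1 f=8, (2,0) g=3 f=8, (2,2) g=1 f=6, (3,2) g=4 f=8, (4,0) g=5 f=8, (4,2) g=5 f=8, (5,1) g=5 f=6]

order=[(2,1) → (3,1) → (4,1)]; open=[(0,1) g=2 f=8, (0,2) g=1 f=8, (1,0) g=2 f=8, (1,3) g=1 f=8, (2,0) g=3 f=8, (2,2) g=1 f=6, (3,2) g=4 f=8, (4,0) g=5 f=8, (4,2) g=5 f=8, (5,1) g=5 f=6]; closed=[(1,1), (1,2), (2,1), (3,1), (4,1)]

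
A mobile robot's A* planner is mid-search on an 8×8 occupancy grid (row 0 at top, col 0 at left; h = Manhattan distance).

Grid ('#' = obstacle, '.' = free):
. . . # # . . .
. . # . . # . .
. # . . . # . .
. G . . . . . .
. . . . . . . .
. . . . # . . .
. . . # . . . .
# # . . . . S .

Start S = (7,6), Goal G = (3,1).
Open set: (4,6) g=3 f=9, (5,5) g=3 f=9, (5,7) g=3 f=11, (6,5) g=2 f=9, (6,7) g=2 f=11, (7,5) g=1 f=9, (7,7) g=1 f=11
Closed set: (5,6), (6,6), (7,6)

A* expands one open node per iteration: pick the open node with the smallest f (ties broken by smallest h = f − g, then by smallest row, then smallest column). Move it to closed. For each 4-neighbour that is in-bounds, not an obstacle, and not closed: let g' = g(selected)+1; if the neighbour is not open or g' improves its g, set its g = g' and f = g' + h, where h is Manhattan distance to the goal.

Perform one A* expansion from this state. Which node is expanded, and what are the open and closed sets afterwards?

step 1: expand (4,6) (f=9, h=6) → closed; open now [(3,6) g=4 f=9, (4,5) g=4 f=9, (4,7) g=4 f=11, (5,5) g=3 f=9, (5,7) g=3 f=11, (6,5) g=2 f=9, (6,7) g=2 f=11, (7,5) g=1 f=9, (7,7) g=1 f=11]

expanded=(4,6); open=[(3,6) g=4 f=9, (4,5) g=4 f=9, (4,7) g=4 f=11, (5,5) g=3 f=9, (5,7) g=3 f=11, (6,5) g=2 f=9, (6,7) g=2 f=11, (7,5) g=1 f=9, (7,7) g=1 f=11]; closed=[(4,6), (5,6), (6,6), (7,6)]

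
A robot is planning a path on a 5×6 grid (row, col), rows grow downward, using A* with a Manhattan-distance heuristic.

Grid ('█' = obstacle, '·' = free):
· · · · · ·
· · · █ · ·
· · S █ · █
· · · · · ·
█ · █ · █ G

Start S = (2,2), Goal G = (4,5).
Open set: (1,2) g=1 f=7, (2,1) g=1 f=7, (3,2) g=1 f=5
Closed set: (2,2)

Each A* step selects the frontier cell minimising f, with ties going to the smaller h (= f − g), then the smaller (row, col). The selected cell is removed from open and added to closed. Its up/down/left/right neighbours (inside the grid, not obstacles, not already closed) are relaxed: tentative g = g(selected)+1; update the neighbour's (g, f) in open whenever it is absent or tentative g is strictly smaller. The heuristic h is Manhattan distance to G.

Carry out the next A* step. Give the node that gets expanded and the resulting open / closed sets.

step 1: expand (3,2) (f=5, h=4) → closed; open now [(1,2) g=1 f=7, (2,1) g=1 f=7, (3,1) g=2 f=7, (3,3) g=2 f=5]

expanded=(3,2); open=[(1,2) g=1 f=7, (2,1) g=1 f=7, (3,1) g=2 f=7, (3,3) g=2 f=5]; closed=[(2,2), (3,2)]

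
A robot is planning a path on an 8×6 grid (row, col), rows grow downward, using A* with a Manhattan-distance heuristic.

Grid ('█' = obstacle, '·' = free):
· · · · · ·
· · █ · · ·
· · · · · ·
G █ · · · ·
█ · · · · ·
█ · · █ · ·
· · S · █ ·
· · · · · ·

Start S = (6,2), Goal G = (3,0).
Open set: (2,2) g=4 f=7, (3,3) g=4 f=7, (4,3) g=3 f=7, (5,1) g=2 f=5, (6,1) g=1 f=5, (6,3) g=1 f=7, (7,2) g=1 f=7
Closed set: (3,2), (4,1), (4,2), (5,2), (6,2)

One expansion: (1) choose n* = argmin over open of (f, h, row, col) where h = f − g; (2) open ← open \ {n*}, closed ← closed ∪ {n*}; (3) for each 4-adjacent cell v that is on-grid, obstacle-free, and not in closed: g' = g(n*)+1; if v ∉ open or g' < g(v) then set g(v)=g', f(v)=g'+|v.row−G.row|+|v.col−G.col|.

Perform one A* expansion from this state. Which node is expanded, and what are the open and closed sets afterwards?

expanded=(5,1); open=[(2,2) g=4 f=7, (3,3) g=4 f=7, (4,3) g=3 f=7, (6,1) g=1 f=5, (6,3) g=1 f=7, (7,2) g=1 f=7]; closed=[(3,2), (4,1), (4,2), (5,1), (5,2), (6,2)]

step 1: expand (5,1) (f=5, h=3) → closed; open now [(2,2) g=4 f=7, (3,3) g=4 f=7, (4,3) g=3 f=7, (6,1) g=1 f=5, (6,3) g=1 f=7, (7,2) g=1 f=7]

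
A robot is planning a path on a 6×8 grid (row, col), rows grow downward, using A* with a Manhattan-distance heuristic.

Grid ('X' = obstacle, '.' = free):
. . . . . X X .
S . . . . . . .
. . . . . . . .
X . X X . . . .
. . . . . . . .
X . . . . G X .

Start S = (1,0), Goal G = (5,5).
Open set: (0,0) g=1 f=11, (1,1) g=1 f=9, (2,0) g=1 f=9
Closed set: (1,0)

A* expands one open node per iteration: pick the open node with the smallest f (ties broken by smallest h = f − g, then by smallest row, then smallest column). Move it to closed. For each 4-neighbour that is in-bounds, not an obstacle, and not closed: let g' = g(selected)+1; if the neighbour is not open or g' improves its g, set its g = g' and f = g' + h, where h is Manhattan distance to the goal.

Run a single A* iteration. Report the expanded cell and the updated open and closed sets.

expanded=(1,1); open=[(0,0) g=1 f=11, (0,1) g=2 f=11, (1,2) g=2 f=9, (2,0) g=1 f=9, (2,1) g=2 f=9]; closed=[(1,0), (1,1)]

step 1: expand (1,1) (f=9, h=8) → closed; open now [(0,0) g=1 f=11, (0,1) g=2 f=11, (1,2) g=2 f=9, (2,0) g=1 f=9, (2,1) g=2 f=9]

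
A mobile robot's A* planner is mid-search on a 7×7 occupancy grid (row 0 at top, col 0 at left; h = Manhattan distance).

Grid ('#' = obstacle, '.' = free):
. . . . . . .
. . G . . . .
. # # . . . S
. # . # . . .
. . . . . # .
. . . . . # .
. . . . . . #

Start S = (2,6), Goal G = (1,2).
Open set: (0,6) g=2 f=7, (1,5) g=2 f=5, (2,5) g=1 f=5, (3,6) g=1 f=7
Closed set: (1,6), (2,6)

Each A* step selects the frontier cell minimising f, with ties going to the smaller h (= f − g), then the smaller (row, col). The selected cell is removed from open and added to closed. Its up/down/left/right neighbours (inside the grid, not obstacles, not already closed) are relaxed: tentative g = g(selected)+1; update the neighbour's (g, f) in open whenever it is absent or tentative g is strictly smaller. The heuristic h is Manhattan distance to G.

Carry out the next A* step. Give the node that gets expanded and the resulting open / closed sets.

step 1: expand (1,5) (f=5, h=3) → closed; open now [(0,5) g=3 f=7, (0,6) g=2 f=7, (1,4) g=3 f=5, (2,5) g=1 f=5, (3,6) g=1 f=7]

expanded=(1,5); open=[(0,5) g=3 f=7, (0,6) g=2 f=7, (1,4) g=3 f=5, (2,5) g=1 f=5, (3,6) g=1 f=7]; closed=[(1,5), (1,6), (2,6)]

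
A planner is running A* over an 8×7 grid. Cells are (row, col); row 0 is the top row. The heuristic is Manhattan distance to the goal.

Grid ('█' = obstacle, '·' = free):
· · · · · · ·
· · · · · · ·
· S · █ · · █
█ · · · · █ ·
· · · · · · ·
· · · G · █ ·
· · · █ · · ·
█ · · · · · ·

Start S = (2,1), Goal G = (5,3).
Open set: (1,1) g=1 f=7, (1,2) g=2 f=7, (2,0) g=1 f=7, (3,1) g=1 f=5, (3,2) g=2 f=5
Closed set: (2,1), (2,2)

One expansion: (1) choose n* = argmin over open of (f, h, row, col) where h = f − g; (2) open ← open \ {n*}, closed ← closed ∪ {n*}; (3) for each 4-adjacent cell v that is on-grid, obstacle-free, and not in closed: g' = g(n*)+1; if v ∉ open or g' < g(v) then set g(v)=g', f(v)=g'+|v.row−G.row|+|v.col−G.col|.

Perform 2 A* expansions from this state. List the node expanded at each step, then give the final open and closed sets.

order=[(3,2) → (3,3)]; open=[(1,1) g=1 f=7, (1,2) g=2 f=7, (2,0) g=1 f=7, (3,1) g=1 f=5, (3,4) g=4 f=7, (4,2) g=3 f=5, (4,3) g=4 f=5]; closed=[(2,1), (2,2), (3,2), (3,3)]

step 1: expand (3,2) (f=5, h=3) → closed; open now [(1,1) g=1 f=7, (1,2) g=2 f=7, (2,0) g=1 f=7, (3,1) g=1 f=5, (3,3) g=3 f=5, (4,2) g=3 f=5]
step 2: expand (3,3) (f=5, h=2) → closed; open now [(1,1) g=1 f=7, (1,2) g=2 f=7, (2,0) g=1 f=7, (3,1) g=1 f=5, (3,4) g=4 f=7, (4,2) g=3 f=5, (4,3) g=4 f=5]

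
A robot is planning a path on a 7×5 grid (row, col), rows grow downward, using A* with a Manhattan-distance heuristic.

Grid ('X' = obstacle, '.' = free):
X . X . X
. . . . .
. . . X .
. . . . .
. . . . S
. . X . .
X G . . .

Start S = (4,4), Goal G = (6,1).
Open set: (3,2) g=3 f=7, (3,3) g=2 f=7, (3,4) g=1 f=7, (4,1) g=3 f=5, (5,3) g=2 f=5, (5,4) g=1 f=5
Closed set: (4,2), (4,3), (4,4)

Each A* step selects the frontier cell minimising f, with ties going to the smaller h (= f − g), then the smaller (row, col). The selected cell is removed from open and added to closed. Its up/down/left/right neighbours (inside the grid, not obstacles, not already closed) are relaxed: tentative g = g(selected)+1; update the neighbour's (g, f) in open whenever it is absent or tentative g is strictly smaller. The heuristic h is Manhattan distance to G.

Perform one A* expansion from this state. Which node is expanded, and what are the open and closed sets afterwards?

step 1: expand (4,1) (f=5, h=2) → closed; open now [(3,1) g=4 f=7, (3,2) g=3 f=7, (3,3) g=2 f=7, (3,4) g=1 f=7, (4,0) g=4 f=7, (5,1) g=4 f=5, (5,3) g=2 f=5, (5,4) g=1 f=5]

expanded=(4,1); open=[(3,1) g=4 f=7, (3,2) g=3 f=7, (3,3) g=2 f=7, (3,4) g=1 f=7, (4,0) g=4 f=7, (5,1) g=4 f=5, (5,3) g=2 f=5, (5,4) g=1 f=5]; closed=[(4,1), (4,2), (4,3), (4,4)]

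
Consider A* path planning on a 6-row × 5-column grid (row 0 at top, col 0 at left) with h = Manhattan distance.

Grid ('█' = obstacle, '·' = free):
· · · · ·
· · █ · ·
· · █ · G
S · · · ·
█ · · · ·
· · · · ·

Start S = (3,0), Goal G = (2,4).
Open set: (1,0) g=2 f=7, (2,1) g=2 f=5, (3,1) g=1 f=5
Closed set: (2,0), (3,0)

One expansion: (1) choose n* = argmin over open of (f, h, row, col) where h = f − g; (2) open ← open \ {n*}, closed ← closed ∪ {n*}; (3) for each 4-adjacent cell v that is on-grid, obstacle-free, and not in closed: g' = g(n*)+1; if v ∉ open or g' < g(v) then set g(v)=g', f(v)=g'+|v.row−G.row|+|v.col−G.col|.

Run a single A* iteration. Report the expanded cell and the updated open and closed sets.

step 1: expand (2,1) (f=5, h=3) → closed; open now [(1,0) g=2 f=7, (1,1) g=3 f=7, (3,1) g=1 f=5]

expanded=(2,1); open=[(1,0) g=2 f=7, (1,1) g=3 f=7, (3,1) g=1 f=5]; closed=[(2,0), (2,1), (3,0)]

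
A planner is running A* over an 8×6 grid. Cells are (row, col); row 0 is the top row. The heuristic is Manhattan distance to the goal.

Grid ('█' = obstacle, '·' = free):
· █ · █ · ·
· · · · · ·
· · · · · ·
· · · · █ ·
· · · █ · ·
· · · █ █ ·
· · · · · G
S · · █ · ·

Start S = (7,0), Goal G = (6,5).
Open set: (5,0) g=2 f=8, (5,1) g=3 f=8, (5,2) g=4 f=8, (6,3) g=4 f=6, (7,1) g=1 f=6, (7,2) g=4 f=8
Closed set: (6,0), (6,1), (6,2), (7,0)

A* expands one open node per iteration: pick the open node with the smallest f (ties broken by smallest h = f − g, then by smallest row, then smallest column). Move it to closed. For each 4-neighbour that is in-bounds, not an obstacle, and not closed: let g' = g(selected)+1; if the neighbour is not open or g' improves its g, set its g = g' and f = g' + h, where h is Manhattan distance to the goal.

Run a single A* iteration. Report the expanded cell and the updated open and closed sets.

step 1: expand (6,3) (f=6, h=2) → closed; open now [(5,0) g=2 f=8, (5,1) g=3 f=8, (5,2) g=4 f=8, (6,4) g=5 f=6, (7,1) g=1 f=6, (7,2) g=4 f=8]

expanded=(6,3); open=[(5,0) g=2 f=8, (5,1) g=3 f=8, (5,2) g=4 f=8, (6,4) g=5 f=6, (7,1) g=1 f=6, (7,2) g=4 f=8]; closed=[(6,0), (6,1), (6,2), (6,3), (7,0)]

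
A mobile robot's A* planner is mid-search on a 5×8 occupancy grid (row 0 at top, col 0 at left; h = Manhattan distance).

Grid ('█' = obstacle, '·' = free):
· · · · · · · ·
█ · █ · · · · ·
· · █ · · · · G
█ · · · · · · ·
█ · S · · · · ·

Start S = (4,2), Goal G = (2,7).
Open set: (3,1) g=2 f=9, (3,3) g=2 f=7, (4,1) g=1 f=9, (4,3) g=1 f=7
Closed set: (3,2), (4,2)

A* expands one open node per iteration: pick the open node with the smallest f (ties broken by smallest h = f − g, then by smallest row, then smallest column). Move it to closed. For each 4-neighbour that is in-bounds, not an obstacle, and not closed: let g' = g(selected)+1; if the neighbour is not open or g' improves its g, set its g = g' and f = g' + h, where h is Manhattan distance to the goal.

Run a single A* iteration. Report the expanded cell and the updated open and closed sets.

expanded=(3,3); open=[(2,3) g=3 f=7, (3,1) g=2 f=9, (3,4) g=3 f=7, (4,1) g=1 f=9, (4,3) g=1 f=7]; closed=[(3,2), (3,3), (4,2)]

step 1: expand (3,3) (f=7, h=5) → closed; open now [(2,3) g=3 f=7, (3,1) g=2 f=9, (3,4) g=3 f=7, (4,1) g=1 f=9, (4,3) g=1 f=7]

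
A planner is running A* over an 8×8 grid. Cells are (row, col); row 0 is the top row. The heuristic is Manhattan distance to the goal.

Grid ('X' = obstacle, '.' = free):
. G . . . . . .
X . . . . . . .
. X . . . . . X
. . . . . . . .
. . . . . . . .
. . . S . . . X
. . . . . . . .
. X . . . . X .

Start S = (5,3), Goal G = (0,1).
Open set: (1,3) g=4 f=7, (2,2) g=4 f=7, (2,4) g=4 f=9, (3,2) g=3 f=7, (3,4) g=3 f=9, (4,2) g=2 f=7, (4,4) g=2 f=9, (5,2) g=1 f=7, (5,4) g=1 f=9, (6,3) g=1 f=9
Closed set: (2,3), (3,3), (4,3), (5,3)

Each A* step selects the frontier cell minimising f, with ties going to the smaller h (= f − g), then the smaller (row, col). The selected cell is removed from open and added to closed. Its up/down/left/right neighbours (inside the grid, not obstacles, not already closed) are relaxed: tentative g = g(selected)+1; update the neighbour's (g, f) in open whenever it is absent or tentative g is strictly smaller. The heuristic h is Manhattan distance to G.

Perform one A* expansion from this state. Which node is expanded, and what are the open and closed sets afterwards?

step 1: expand (1,3) (f=7, h=3) → closed; open now [(0,3) g=5 f=7, (1,2) g=5 f=7, (1,4) g=5 f=9, (2,2) g=4 f=7, (2,4) g=4 f=9, (3,2) g=3 f=7, (3,4) g=3 f=9, (4,2) g=2 f=7, (4,4) g=2 f=9, (5,2) g=1 f=7, (5,4) g=1 f=9, (6,3) g=1 f=9]

expanded=(1,3); open=[(0,3) g=5 f=7, (1,2) g=5 f=7, (1,4) g=5 f=9, (2,2) g=4 f=7, (2,4) g=4 f=9, (3,2) g=3 f=7, (3,4) g=3 f=9, (4,2) g=2 f=7, (4,4) g=2 f=9, (5,2) g=1 f=7, (5,4) g=1 f=9, (6,3) g=1 f=9]; closed=[(1,3), (2,3), (3,3), (4,3), (5,3)]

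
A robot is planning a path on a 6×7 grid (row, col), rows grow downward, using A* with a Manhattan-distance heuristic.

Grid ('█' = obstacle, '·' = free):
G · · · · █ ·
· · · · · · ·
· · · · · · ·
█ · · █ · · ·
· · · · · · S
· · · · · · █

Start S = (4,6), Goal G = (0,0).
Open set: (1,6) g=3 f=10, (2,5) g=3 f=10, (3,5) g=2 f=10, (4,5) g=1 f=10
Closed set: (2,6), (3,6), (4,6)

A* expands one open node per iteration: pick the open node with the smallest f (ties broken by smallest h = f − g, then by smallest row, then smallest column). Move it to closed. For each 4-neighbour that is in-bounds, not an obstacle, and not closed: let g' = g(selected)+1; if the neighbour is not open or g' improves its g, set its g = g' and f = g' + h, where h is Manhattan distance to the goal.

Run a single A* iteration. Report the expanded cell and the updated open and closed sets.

step 1: expand (1,6) (f=10, h=7) → closed; open now [(0,6) g=4 f=10, (1,5) g=4 f=10, (2,5) g=3 f=10, (3,5) g=2 f=10, (4,5) g=1 f=10]

expanded=(1,6); open=[(0,6) g=4 f=10, (1,5) g=4 f=10, (2,5) g=3 f=10, (3,5) g=2 f=10, (4,5) g=1 f=10]; closed=[(1,6), (2,6), (3,6), (4,6)]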